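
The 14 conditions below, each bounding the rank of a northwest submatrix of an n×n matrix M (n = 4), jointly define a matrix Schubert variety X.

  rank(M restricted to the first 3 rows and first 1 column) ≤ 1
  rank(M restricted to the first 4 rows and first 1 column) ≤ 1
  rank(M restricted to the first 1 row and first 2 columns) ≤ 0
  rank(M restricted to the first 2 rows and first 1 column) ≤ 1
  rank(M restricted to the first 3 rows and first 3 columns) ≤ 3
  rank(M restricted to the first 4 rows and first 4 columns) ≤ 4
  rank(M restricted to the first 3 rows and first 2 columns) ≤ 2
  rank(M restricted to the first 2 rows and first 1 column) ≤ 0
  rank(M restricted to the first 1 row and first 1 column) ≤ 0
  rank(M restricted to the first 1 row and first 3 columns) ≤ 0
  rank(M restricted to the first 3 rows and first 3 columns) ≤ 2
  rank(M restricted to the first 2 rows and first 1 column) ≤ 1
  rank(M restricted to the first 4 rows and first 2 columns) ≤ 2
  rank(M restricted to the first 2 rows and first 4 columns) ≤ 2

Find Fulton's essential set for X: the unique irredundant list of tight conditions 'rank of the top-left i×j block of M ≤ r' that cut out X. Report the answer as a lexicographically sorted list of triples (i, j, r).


The tightest implied rank at each (i,j), from the 14 conditions:

  R[1]: 0 0 0 1
  R[2]: 0 1 1 2
  R[3]: 1 2 2 3
  R[4]: 1 2 3 4

reading off 1-entries of Δ²R: w = (4, 2, 1, 3).

Rothe diagram D(w) (4 cells), 2 SE-corners (essential conditions):

[(1, 3, 0), (2, 1, 0)]


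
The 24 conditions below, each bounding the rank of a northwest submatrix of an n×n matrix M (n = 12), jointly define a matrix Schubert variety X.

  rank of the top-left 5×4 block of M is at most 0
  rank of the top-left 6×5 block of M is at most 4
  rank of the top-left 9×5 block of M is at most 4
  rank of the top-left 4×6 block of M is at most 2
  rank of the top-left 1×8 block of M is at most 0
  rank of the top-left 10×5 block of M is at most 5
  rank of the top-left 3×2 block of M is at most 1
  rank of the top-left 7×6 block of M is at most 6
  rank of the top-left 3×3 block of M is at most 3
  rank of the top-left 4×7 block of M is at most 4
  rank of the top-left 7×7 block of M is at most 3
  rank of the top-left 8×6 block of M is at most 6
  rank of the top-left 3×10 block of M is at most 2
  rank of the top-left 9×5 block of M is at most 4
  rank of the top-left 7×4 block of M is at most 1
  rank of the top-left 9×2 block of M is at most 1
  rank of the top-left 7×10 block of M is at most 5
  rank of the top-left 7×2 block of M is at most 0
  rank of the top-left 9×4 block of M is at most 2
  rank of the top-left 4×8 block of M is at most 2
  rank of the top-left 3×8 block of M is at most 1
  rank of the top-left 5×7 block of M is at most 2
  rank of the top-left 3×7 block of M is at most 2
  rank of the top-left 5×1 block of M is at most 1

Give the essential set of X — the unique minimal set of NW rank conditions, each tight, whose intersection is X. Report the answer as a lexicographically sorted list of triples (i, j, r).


The tightest implied rank at each (i,j), from the 24 conditions:

  i=1: 0 | 0 | 0 | 0 | 0 | 0 | 0 | 0 | 1 | 1 | 1 | 1
  i=2: 0 | 0 | 0 | 0 | 1 | 1 | 1 | 1 | 2 | 2 | 2 | 2
  i=3: 0 | 0 | 0 | 0 | 1 | 1 | 1 | 1 | 2 | 2 | 3 | 3
  i=4: 0 | 0 | 0 | 0 | 1 | 2 | 2 | 2 | 3 | 3 | 4 | 4
  i=5: 0 | 0 | 0 | 0 | 1 | 2 | 2 | 3 | 4 | 4 | 5 | 5
  i=6: 0 | 0 | 1 | 1 | 2 | 3 | 3 | 4 | 5 | 5 | 6 | 6
  i=7: 0 | 0 | 1 | 1 | 2 | 3 | 3 | 4 | 5 | 5 | 6 | 7
  i=8: 1 | 1 | 2 | 2 | 3 | 4 | 4 | 5 | 6 | 6 | 7 | 8
  i=9: 1 | 1 | 2 | 2 | 3 | 4 | 5 | 6 | 7 | 7 | 8 | 9
  i=10: 1 | 2 | 3 | 3 | 4 | 5 | 6 | 7 | 8 | 8 | 9 | 10
  i=11: 1 | 2 | 3 | 4 | 5 | 6 | 7 | 8 | 9 | 9 | 10 | 11
  i=12: 1 | 2 | 3 | 4 | 5 | 6 | 7 | 8 | 9 | 10 | 11 | 12

so w = (9, 5, 11, 6, 8, 3, 12, 1, 7, 2, 4, 10).

Fulton essential set (11 of the 38 Rothe cells):

[(1, 8, 0), (3, 8, 1), (3, 10, 2), (5, 4, 0), (5, 7, 2), (7, 2, 0), (7, 4, 1), (7, 7, 3), (7, 10, 5), (9, 2, 1), (9, 4, 2)]


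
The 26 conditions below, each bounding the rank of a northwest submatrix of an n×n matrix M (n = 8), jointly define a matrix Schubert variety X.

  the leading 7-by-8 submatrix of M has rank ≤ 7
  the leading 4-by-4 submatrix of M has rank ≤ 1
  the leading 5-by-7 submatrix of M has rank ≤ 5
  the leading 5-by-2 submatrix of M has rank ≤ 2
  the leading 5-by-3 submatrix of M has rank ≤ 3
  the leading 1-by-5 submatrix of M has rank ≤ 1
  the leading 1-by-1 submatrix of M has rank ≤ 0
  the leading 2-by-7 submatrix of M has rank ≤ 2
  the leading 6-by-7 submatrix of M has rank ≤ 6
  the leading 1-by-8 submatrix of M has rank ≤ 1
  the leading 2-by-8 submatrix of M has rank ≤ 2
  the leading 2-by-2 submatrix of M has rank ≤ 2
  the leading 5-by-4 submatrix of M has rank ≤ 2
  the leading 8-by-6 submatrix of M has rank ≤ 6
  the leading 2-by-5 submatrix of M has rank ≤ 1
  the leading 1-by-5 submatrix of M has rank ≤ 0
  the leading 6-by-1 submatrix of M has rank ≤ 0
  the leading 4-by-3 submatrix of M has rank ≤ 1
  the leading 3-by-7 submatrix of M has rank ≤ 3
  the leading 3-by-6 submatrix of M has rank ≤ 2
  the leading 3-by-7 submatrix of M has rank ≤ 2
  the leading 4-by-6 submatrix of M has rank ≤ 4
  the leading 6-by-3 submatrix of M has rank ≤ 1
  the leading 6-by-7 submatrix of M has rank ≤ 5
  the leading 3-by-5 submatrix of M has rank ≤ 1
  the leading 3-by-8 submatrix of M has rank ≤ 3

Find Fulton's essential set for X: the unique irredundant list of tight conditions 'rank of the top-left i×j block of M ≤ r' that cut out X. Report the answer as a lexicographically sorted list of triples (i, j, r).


Computing R[i][j] = min implied NW-rank bound (n=8, 26 conditions):

  R[1]: 0  0  0  0  0  1  1  1
  R[2]: 0  1  1  1  1  2  2  2
  R[3]: 0  1  1  1  1  2  2  3
  R[4]: 0  1  1  1  2  3  3  4
  R[5]: 0  1  1  2  3  4  4  5
  R[6]: 0  1  1  2  3  4  5  6
  R[7]: 1  2  2  3  4  5  6  7
  R[8]: 1  2  3  4  5  6  7  8

giving w = (6, 2, 8, 5, 4, 7, 1, 3) via Δ²R.

ℓ(w)=18; the 6 essential cells (i,j,r):

[(1, 5, 0), (3, 5, 1), (3, 7, 2), (4, 4, 1), (6, 1, 0), (6, 3, 1)]


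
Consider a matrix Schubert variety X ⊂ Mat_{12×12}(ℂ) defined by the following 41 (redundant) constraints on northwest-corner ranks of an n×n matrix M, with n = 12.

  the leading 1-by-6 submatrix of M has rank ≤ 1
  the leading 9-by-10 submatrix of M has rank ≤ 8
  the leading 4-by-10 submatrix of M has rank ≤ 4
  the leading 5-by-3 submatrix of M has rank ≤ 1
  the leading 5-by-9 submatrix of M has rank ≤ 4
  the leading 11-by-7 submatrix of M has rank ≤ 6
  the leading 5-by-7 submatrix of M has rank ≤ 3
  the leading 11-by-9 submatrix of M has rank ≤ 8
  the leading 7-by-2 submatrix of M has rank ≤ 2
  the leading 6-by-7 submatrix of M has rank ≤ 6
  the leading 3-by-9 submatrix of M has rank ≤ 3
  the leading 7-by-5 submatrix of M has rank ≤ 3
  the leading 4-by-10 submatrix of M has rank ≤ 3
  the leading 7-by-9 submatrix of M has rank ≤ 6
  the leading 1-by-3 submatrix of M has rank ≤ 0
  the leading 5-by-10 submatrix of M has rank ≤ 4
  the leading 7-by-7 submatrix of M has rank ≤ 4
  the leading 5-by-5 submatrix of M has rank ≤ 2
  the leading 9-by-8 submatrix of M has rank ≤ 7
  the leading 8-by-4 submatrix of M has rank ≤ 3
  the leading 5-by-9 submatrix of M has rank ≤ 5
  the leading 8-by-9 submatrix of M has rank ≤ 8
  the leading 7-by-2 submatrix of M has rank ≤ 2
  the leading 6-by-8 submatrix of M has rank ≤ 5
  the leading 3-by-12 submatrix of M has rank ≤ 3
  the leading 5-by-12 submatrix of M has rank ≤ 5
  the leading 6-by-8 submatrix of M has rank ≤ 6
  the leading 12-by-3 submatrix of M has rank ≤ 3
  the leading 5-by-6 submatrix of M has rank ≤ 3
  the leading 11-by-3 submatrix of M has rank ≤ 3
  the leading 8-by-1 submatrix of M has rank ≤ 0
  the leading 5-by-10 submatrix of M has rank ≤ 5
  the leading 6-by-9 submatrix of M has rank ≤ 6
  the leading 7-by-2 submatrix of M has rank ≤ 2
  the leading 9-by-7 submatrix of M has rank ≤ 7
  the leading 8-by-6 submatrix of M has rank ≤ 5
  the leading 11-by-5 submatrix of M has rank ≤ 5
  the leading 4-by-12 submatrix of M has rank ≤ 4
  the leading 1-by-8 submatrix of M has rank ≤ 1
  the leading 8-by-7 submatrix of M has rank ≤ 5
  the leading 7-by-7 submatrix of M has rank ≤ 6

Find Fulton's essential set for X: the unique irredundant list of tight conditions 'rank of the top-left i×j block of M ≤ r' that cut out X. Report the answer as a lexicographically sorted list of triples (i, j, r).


Rank table r_w(12×12) implied by the 41 constraints:

  i=1: 0  0  0  1  1  1  1  1  1  1  1  1
  i=2: 0  1  1  2  2  2  2  2  2  2  2  2
  i=3: 0  1  1  2  2  3  3  3  3  3  3  3
  i=4: 0  1  1  2  2  3  3  3  3  3  4  4
  i=5: 0  1  1  2  2  3  3  4  4  4  5  5
  i=6: 0  1  2  3  3  4  4  5  5  5  6  6
  i=7: 0  1  2  3  3  4  4  5  6  6  7  7
  i=8: 0  1  2  3  4  5  5  6  7  7  8  8
  i=9: 1  2  3  4  5  6  6  7  8  8  9  9
  i=10: 1  2  3  4  5  6  6  7  8  9  10  10
  i=11: 1  2  3  4  5  6  6  7  8  9  10  11
  i=12: 1  2  3  4  5  6  7  8  9  10  11  12

second differences of R give the permutation w = (4, 2, 6, 11, 8, 3, 9, 5, 1, 10, 12, 7).

D(w) has 25 cells with 9 SE-corners; essential set:

[(1, 3, 0), (4, 10, 3), (5, 3, 1), (5, 5, 2), (5, 7, 3), (7, 5, 3), (7, 7, 4), (8, 1, 0), (11, 7, 6)]


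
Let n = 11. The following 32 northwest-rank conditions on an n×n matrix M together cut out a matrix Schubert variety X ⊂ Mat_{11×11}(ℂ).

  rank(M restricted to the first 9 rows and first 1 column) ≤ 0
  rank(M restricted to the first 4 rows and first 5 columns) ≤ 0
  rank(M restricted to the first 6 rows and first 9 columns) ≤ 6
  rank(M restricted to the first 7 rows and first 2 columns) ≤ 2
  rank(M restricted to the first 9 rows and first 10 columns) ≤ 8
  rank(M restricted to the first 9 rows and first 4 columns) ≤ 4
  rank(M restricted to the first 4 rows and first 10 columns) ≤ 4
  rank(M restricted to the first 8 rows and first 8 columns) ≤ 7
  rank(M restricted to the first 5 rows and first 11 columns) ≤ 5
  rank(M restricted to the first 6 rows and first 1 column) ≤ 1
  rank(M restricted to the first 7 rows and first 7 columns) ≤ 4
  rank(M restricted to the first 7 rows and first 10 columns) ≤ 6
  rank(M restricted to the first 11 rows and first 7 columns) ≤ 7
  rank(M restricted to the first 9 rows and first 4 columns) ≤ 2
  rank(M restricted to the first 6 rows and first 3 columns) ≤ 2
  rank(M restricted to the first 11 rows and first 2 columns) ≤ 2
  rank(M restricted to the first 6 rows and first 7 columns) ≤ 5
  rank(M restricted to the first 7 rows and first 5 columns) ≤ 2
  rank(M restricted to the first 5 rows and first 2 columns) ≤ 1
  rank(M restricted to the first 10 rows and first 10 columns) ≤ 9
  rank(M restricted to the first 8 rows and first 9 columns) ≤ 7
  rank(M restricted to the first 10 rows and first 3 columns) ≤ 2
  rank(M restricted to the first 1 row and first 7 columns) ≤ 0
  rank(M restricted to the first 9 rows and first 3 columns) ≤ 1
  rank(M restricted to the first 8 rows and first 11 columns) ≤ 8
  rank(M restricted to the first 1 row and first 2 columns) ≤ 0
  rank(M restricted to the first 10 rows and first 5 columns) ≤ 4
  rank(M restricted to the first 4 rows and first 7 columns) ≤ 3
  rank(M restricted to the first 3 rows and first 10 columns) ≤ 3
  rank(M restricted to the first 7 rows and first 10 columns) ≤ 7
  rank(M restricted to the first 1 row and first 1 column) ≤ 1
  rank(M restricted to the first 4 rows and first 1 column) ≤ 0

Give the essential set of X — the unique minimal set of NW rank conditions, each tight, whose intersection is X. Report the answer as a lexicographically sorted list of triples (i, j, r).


Computing R[i][j] = min implied NW-rank bound (n=11, 32 conditions):

  0, 0, 0, 0, 0, 0, 0, 1, 1, 1, 1
  0, 0, 0, 0, 0, 1, 1, 2, 2, 2, 2
  0, 0, 0, 0, 0, 1, 2, 3, 3, 3, 3
  0, 0, 0, 0, 0, 1, 2, 3, 4, 4, 4
  0, 1, 1, 1, 1, 2, 3, 4, 5, 5, 5
  0, 1, 1, 2, 2, 3, 4, 5, 6, 6, 6
  0, 1, 1, 2, 2, 3, 4, 5, 6, 6, 7
  0, 1, 1, 2, 3, 4, 5, 6, 7, 7, 8
  0, 1, 1, 2, 3, 4, 5, 6, 7, 8, 9
  1, 2, 2, 3, 4, 5, 6, 7, 8, 9, 10
  1, 2, 3, 4, 5, 6, 7, 8, 9, 10, 11

so w = (8, 6, 7, 9, 2, 4, 11, 5, 10, 1, 3).

|D(w)|=33, |Ess(w)|=6:

[(1, 7, 0), (4, 5, 0), (7, 5, 2), (7, 10, 6), (9, 1, 0), (9, 3, 1)]


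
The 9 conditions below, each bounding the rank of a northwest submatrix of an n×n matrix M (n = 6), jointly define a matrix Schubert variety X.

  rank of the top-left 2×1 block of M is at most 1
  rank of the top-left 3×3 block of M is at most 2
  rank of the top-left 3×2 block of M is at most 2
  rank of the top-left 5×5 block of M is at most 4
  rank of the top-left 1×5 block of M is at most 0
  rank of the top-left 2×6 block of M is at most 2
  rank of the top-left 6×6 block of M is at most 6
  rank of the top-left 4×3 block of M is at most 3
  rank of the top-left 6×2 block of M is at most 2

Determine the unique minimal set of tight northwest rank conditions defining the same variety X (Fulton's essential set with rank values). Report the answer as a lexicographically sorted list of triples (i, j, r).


Recovering R(i,j) via the rank-extension bound from the 9 conditions:

  0, 0, 0, 0, 0, 1
  1, 1, 1, 1, 1, 2
  1, 2, 2, 2, 2, 3
  1, 2, 3, 3, 3, 4
  1, 2, 3, 4, 4, 5
  1, 2, 3, 4, 5, 6

giving w = (6, 1, 2, 3, 4, 5) via Δ²R.

1 SE-corner of the 5-cell Rothe diagram gives Ess(w):

[(1, 5, 0)]


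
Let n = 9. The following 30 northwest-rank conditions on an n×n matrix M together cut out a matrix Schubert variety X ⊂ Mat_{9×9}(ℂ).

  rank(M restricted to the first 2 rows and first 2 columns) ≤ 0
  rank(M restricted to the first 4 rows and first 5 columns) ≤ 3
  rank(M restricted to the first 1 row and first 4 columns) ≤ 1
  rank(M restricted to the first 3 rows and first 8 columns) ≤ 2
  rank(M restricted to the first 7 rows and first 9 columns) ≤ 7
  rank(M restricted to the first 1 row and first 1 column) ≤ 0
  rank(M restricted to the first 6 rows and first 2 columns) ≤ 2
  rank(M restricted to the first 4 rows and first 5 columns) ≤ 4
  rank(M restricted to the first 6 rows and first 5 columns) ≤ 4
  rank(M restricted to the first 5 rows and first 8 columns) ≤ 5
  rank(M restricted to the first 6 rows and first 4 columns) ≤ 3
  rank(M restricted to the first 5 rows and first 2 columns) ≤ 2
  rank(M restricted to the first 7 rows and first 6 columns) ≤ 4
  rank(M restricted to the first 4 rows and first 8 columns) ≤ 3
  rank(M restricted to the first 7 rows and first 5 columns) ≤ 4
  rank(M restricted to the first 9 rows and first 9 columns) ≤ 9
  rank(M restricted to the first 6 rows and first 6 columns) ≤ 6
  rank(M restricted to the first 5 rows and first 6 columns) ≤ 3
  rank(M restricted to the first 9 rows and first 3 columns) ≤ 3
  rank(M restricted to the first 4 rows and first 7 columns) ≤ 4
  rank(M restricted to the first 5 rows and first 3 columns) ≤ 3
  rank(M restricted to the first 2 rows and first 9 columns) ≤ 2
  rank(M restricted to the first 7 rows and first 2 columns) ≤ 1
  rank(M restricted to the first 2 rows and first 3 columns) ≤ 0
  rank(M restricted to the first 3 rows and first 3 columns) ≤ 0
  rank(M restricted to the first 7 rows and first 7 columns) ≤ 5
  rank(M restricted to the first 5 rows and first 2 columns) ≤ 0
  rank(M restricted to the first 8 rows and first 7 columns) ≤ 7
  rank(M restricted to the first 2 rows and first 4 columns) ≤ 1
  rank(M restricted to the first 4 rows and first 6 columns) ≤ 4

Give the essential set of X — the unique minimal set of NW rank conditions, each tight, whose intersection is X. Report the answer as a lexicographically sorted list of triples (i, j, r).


Computing R[i][j] = min implied NW-rank bound (n=9, 30 conditions):

  R[1]: 0 0 0 1 1 1 1 1 1
  R[2]: 0 0 0 1 2 2 2 2 2
  R[3]: 0 0 0 1 2 2 2 2 3
  R[4]: 0 0 1 2 3 3 3 3 4
  R[5]: 0 0 1 2 3 3 4 4 5
  R[6]: 1 1 2 3 4 4 5 5 6
  R[7]: 1 1 2 3 4 4 5 6 7
  R[8]: 1 2 3 4 5 5 6 7 8
  R[9]: 1 2 3 4 5 6 7 8 9

reading off 1-entries of Δ²R: w = (4, 5, 9, 3, 7, 1, 8, 2, 6).

Fulton essential set (6 of the 19 Rothe cells):

[(3, 3, 0), (3, 8, 2), (5, 2, 0), (5, 6, 3), (7, 2, 1), (7, 6, 4)]


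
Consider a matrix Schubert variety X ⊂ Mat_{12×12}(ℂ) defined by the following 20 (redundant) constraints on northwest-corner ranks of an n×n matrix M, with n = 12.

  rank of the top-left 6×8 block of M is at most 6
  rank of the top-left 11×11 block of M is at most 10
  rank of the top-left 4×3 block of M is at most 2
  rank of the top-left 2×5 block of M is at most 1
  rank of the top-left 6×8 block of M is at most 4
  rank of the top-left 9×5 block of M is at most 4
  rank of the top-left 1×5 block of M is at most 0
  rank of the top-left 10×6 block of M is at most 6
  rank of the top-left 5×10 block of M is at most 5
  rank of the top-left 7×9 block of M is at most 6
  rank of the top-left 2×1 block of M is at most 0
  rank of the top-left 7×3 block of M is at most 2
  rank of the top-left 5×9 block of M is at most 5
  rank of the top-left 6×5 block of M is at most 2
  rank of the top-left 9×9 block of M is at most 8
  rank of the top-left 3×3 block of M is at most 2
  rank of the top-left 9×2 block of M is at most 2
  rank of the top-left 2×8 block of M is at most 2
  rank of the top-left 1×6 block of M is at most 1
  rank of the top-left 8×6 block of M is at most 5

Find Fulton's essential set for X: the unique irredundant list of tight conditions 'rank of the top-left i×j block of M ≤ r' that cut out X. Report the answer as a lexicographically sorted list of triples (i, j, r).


The tightest implied rank at each (i,j), from the 20 conditions:

  row 1: 0  0  0  0  0  1  1  1  1  1  1  1
  row 2: 0  1  1  1  1  2  2  2  2  2  2  2
  row 3: 1  2  2  2  2  3  3  3  3  3  3  3
  row 4: 1  2  2  2  2  3  4  4  4  4  4  4
  row 5: 1  2  2  2  2  3  4  4  5  5  5  5
  row 6: 1  2  2  2  2  3  4  4  5  6  6  6
  row 7: 1  2  2  3  3  4  5  5  6  7  7  7
  row 8: 1  2  3  4  4  5  6  6  7  8  8  8
  row 9: 1  2  3  4  4  5  6  7  8  9  9  9
  row 10: 1  2  3  4  5  6  7  8  9  10  10  10
  row 11: 1  2  3  4  5  6  7  8  9  10  10  11
  row 12: 1  2  3  4  5  6  7  8  9  10  11  12

second differences of R give the permutation w = (6, 2, 1, 7, 9, 10, 4, 3, 8, 5, 12, 11).

D(w) has 20 cells with 7 SE-corners; essential set:

[(1, 5, 0), (2, 1, 0), (6, 5, 2), (6, 8, 4), (7, 3, 2), (9, 5, 4), (11, 11, 10)]


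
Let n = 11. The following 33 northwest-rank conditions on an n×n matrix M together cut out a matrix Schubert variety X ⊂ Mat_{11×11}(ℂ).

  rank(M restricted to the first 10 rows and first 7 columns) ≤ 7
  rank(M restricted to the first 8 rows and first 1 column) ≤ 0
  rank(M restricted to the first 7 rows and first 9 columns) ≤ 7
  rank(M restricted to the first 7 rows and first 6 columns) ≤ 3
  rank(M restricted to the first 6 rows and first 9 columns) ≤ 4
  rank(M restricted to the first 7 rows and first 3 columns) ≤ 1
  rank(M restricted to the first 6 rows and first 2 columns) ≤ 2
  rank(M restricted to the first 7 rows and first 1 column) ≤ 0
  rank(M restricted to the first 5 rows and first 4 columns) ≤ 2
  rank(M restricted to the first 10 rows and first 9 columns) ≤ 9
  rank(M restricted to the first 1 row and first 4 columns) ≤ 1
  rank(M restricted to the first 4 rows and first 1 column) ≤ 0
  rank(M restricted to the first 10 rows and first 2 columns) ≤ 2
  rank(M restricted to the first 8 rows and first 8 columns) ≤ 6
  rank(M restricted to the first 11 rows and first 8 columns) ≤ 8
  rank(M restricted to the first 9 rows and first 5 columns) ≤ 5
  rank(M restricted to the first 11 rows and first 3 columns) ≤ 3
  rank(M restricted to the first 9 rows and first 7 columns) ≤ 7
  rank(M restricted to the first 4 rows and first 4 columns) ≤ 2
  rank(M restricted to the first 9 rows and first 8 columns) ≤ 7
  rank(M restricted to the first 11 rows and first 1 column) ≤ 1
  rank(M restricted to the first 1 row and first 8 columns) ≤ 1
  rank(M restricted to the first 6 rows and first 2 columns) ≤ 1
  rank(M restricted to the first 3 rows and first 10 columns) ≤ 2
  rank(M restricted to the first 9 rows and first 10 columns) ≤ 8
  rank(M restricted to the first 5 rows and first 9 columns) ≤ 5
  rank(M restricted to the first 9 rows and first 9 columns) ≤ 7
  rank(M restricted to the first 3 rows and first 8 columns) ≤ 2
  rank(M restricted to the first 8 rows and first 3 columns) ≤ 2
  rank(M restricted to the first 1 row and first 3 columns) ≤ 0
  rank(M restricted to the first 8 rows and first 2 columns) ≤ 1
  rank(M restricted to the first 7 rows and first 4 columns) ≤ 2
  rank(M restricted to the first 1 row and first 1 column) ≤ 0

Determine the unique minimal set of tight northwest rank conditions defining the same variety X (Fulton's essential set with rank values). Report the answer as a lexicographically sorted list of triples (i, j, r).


Propagating the 33 rank bounds to every northwest block:

  i=1: 0  0  0  1  1  1  1  1  1  1  1
  i=2: 0  1  1  2  2  2  2  2  2  2  2
  i=3: 0  1  1  2  2  2  2  2  2  2  3
  i=4: 0  1  1  2  3  3  3  3  3  3  4
  i=5: 0  1  1  2  3  3  4  4  4  4  5
  i=6: 0  1  1  2  3  3  4  4  4  5  6
  i=7: 0  1  1  2  3  3  4  5  5  6  7
  i=8: 0  1  2  3  4  4  5  6  6  7  8
  i=9: 1  2  3  4  5  5  6  7  7  8  9
  i=10: 1  2  3  4  5  6  7  8  8  9  10
  i=11: 1  2  3  4  5  6  7  8  9  10  11

the unique w with this rank table is (4, 2, 11, 5, 7, 10, 8, 3, 1, 6, 9).

D(w) has 26 cells with 6 SE-corners; essential set:

[(1, 3, 0), (3, 10, 2), (6, 9, 4), (7, 3, 1), (7, 6, 3), (8, 1, 0)]


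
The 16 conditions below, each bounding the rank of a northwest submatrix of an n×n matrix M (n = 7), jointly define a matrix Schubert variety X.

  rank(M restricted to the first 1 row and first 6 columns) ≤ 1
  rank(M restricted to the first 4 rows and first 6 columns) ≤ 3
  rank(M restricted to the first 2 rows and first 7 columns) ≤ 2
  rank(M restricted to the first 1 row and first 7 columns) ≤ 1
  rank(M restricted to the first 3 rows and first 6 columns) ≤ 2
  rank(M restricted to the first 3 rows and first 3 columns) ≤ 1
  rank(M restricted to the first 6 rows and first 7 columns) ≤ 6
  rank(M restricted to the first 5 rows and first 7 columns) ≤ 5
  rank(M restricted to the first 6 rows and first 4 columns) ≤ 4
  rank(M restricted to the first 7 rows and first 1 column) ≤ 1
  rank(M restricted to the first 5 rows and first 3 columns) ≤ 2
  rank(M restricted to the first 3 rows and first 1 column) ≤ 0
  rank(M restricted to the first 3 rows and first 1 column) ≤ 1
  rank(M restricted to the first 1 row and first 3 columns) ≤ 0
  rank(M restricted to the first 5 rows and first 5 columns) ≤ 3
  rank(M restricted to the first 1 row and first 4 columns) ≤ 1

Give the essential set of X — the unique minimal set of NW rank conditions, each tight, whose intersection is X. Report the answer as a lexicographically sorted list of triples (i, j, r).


Propagating the 16 rank bounds to every northwest block:

  R[1]: 0, 0, 0, 1, 1, 1, 1
  R[2]: 0, 1, 1, 2, 2, 2, 2
  R[3]: 0, 1, 1, 2, 2, 2, 3
  R[4]: 1, 2, 2, 3, 3, 3, 4
  R[5]: 1, 2, 2, 3, 3, 4, 5
  R[6]: 1, 2, 3, 4, 4, 5, 6
  R[7]: 1, 2, 3, 4, 5, 6, 7

reading off 1-entries of Δ²R: w = (4, 2, 7, 1, 6, 3, 5).

6 SE-corners of the 10-cell Rothe diagram give Ess(w):

[(1, 3, 0), (3, 1, 0), (3, 3, 1), (3, 6, 2), (5, 3, 2), (5, 5, 3)]


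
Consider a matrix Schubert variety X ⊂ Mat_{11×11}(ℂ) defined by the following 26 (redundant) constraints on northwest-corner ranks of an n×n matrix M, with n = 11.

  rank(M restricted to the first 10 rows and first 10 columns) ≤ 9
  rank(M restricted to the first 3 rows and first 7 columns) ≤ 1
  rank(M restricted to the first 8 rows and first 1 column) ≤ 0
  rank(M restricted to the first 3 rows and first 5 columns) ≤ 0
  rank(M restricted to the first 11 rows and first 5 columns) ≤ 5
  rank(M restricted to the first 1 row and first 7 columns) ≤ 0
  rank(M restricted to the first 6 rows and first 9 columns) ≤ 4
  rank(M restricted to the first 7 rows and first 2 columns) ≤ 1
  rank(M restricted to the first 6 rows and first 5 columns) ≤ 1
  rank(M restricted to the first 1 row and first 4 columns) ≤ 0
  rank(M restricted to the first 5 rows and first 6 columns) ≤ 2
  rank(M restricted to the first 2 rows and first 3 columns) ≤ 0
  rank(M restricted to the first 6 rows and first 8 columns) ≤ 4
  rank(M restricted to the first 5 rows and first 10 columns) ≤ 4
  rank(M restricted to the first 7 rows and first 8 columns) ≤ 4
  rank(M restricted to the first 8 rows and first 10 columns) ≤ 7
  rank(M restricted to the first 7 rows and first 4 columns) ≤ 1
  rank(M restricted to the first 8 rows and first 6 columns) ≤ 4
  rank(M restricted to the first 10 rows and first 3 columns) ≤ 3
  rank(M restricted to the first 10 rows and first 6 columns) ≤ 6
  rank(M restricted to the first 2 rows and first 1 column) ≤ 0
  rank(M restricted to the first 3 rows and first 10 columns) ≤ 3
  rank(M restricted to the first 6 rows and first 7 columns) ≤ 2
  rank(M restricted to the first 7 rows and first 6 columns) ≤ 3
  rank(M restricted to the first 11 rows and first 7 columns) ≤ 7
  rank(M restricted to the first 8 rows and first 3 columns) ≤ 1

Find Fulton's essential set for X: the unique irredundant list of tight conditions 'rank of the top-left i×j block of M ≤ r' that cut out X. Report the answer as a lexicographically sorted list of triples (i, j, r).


Rank table r_w(11×11) implied by the 26 constraints:

  0  0  0  0  0  0  0  1  1  1  1
  0  0  0  0  0  1  1  2  2  2  2
  0  0  0  0  0  1  1  2  3  3  3
  0  1  1  1  1  2  2  3  4  4  4
  0  1  1  1  1  2  2  3  4  4  5
  0  1  1  1  1  2  2  3  4  5  6
  0  1  1  1  2  3  3  4  5  6  7
  0  1  1  2  3  4  4  5  6  7  8
  1  2  2  3  4  5  5  6  7  8  9
  1  2  3  4  5  6  6  7  8  9  10
  1  2  3  4  5  6  7  8  9  10  11

hence w(1..11) = (8, 6, 9, 2, 11, 10, 5, 4, 1, 3, 7).

Rothe diagram D(w) (35 cells), 9 SE-corners (essential conditions):

[(1, 7, 0), (3, 5, 0), (3, 7, 1), (5, 10, 4), (6, 5, 1), (6, 7, 2), (7, 4, 1), (8, 1, 0), (8, 3, 1)]


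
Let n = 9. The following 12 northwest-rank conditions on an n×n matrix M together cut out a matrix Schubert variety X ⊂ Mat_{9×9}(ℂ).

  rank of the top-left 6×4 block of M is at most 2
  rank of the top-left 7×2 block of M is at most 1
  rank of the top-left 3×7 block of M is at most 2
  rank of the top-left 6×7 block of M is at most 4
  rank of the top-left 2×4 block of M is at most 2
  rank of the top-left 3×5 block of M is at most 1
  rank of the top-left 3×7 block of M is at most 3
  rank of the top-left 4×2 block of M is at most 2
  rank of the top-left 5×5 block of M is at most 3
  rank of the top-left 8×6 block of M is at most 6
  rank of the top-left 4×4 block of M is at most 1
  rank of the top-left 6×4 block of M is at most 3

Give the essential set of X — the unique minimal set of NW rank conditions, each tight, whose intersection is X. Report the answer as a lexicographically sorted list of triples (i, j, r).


The tightest implied rank at each (i,j), from the 12 conditions:

  R[1]: 1 1 1 1 1 1 1 1 1
  R[2]: 1 1 1 1 1 2 2 2 2
  R[3]: 1 1 1 1 1 2 2 3 3
  R[4]: 1 1 1 1 2 3 3 4 4
  R[5]: 1 1 2 2 3 4 4 5 5
  R[6]: 1 1 2 2 3 4 4 5 6
  R[7]: 1 1 2 3 4 5 5 6 7
  R[8]: 1 2 3 4 5 6 6 7 8
  R[9]: 1 2 3 4 5 6 7 8 9

so w = (1, 6, 8, 5, 3, 9, 4, 2, 7).

Rothe diagram D(w) (17 cells), 6 SE-corners (essential conditions):

[(3, 5, 1), (3, 7, 2), (4, 4, 1), (6, 4, 2), (6, 7, 4), (7, 2, 1)]


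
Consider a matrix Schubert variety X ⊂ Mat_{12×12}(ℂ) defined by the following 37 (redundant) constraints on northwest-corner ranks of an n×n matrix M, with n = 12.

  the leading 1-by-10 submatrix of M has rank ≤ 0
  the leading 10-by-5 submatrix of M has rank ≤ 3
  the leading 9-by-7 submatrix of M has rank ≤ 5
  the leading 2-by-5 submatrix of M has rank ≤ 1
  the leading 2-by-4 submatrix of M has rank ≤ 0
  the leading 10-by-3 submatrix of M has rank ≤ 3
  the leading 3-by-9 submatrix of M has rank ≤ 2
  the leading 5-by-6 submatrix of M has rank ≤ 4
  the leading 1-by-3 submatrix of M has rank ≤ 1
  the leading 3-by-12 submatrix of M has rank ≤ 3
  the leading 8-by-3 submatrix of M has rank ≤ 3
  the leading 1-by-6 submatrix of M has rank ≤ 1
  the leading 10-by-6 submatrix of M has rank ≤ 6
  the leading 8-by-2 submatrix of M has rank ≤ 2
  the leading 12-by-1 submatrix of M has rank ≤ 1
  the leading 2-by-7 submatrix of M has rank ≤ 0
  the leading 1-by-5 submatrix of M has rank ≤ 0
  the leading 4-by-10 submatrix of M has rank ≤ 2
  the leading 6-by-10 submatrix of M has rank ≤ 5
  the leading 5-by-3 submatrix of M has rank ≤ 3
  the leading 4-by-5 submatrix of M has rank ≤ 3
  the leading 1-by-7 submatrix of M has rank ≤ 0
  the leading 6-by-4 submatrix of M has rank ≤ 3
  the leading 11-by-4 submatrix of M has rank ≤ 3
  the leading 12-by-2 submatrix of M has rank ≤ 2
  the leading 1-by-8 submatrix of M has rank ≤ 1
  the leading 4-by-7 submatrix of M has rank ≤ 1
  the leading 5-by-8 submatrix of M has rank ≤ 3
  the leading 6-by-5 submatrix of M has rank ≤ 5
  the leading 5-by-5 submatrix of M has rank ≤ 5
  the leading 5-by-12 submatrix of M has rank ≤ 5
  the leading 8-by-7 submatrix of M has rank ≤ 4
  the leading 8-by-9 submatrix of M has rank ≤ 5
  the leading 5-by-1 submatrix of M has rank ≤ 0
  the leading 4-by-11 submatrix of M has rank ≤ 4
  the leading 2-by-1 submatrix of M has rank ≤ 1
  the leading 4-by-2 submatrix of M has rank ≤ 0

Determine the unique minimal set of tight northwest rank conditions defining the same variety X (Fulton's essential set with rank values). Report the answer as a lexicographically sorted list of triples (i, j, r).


Reconstructing r_w from the 37 given conditions:

  row 1: 0 | 0 | 0 | 0 | 0 | 0 | 0 | 0 | 0 | 0 | 1 | 1
  row 2: 0 | 0 | 0 | 0 | 0 | 0 | 0 | 1 | 1 | 1 | 2 | 2
  row 3: 0 | 0 | 1 | 1 | 1 | 1 | 1 | 2 | 2 | 2 | 3 | 3
  row 4: 0 | 0 | 1 | 1 | 1 | 1 | 1 | 2 | 2 | 2 | 3 | 4
  row 5: 0 | 1 | 2 | 2 | 2 | 2 | 2 | 3 | 3 | 3 | 4 | 5
  row 6: 1 | 2 | 3 | 3 | 3 | 3 | 3 | 4 | 4 | 4 | 5 | 6
  row 7: 1 | 2 | 3 | 3 | 3 | 4 | 4 | 5 | 5 | 5 | 6 | 7
  row 8: 1 | 2 | 3 | 3 | 3 | 4 | 4 | 5 | 5 | 6 | 7 | 8
  row 9: 1 | 2 | 3 | 3 | 3 | 4 | 5 | 6 | 6 | 7 | 8 | 9
  row 10: 1 | 2 | 3 | 3 | 3 | 4 | 5 | 6 | 7 | 8 | 9 | 10
  row 11: 1 | 2 | 3 | 3 | 4 | 5 | 6 | 7 | 8 | 9 | 10 | 11
  row 12: 1 | 2 | 3 | 4 | 5 | 6 | 7 | 8 | 9 | 10 | 11 | 12

the unique w with this rank table is (11, 8, 3, 12, 2, 1, 6, 10, 7, 9, 5, 4).

|D(w)|=39, |Ess(w)|=10:

[(1, 10, 0), (2, 7, 0), (4, 2, 0), (4, 7, 1), (4, 10, 2), (5, 1, 0), (8, 7, 4), (8, 9, 5), (10, 5, 3), (11, 4, 3)]


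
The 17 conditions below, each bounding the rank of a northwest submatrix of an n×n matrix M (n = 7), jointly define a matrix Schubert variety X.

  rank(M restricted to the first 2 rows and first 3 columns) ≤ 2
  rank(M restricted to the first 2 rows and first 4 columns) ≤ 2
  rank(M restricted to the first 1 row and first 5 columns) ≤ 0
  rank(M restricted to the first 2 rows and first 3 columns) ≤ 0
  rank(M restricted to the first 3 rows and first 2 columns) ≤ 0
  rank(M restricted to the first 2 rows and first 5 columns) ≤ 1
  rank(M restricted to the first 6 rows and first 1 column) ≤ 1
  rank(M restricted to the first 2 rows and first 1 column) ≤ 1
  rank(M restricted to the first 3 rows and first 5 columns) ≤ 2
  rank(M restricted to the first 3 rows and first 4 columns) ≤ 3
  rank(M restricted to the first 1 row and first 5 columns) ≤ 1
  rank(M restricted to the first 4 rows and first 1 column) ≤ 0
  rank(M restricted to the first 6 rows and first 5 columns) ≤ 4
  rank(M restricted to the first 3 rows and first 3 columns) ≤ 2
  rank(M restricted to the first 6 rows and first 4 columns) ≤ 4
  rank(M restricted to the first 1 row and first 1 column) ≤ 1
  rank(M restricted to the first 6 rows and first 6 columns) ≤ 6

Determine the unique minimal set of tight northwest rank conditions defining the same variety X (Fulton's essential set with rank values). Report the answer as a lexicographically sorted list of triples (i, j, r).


Rank table r_w(7×7) implied by the 17 constraints:

  0 | 0 | 0 | 0 | 0 | 1 | 1
  0 | 0 | 0 | 1 | 1 | 2 | 2
  0 | 0 | 1 | 2 | 2 | 3 | 3
  0 | 1 | 2 | 3 | 3 | 4 | 4
  1 | 2 | 3 | 4 | 4 | 5 | 5
  1 | 2 | 3 | 4 | 4 | 5 | 6
  1 | 2 | 3 | 4 | 5 | 6 | 7

the unique w with this rank table is (6, 4, 3, 2, 1, 7, 5).

D(w) has 12 cells with 5 SE-corners; essential set:

[(1, 5, 0), (2, 3, 0), (3, 2, 0), (4, 1, 0), (6, 5, 4)]


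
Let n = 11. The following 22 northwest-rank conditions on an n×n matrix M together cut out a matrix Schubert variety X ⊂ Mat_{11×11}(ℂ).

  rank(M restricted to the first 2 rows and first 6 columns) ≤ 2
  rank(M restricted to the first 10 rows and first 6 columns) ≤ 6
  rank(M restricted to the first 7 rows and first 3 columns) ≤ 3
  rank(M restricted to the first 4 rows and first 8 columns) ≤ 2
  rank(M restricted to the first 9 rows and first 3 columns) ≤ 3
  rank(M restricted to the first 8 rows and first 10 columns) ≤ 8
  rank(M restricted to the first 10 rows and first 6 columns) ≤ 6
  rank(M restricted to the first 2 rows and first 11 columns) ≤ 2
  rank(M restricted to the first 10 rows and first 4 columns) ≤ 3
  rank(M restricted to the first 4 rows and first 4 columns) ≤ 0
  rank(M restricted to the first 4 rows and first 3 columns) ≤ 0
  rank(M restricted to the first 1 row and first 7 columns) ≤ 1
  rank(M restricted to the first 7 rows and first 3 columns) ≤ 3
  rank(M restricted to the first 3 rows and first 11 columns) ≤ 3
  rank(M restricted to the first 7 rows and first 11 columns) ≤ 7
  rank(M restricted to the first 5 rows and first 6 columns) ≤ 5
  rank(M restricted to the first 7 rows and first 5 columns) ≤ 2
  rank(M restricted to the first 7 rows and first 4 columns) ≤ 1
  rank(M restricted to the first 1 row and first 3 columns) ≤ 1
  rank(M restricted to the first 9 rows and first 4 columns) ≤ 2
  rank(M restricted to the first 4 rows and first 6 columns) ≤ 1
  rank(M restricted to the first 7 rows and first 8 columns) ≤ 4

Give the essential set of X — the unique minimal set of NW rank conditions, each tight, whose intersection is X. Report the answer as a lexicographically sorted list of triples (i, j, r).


The tightest implied rank at each (i,j), from the 22 conditions:

  0 | 0 | 0 | 0 | 1 | 1 | 1 | 1 | 1 | 1 | 1
  0 | 0 | 0 | 0 | 1 | 1 | 2 | 2 | 2 | 2 | 2
  0 | 0 | 0 | 0 | 1 | 1 | 2 | 2 | 3 | 3 | 3
  0 | 0 | 0 | 0 | 1 | 1 | 2 | 2 | 3 | 4 | 4
  1 | 1 | 1 | 1 | 2 | 2 | 3 | 3 | 4 | 5 | 5
  1 | 1 | 1 | 1 | 2 | 3 | 4 | 4 | 5 | 6 | 6
  1 | 1 | 1 | 1 | 2 | 3 | 4 | 4 | 5 | 6 | 7
  1 | 2 | 2 | 2 | 3 | 4 | 5 | 5 | 6 | 7 | 8
  1 | 2 | 2 | 2 | 3 | 4 | 5 | 6 | 7 | 8 | 9
  1 | 2 | 3 | 3 | 4 | 5 | 6 | 7 | 8 | 9 | 10
  1 | 2 | 3 | 4 | 5 | 6 | 7 | 8 | 9 | 10 | 11

so w = (5, 7, 9, 10, 1, 6, 11, 2, 8, 3, 4).

|D(w)|=30, |Ess(w)|=6:

[(4, 4, 0), (4, 6, 1), (4, 8, 2), (7, 4, 1), (7, 8, 4), (9, 4, 2)]


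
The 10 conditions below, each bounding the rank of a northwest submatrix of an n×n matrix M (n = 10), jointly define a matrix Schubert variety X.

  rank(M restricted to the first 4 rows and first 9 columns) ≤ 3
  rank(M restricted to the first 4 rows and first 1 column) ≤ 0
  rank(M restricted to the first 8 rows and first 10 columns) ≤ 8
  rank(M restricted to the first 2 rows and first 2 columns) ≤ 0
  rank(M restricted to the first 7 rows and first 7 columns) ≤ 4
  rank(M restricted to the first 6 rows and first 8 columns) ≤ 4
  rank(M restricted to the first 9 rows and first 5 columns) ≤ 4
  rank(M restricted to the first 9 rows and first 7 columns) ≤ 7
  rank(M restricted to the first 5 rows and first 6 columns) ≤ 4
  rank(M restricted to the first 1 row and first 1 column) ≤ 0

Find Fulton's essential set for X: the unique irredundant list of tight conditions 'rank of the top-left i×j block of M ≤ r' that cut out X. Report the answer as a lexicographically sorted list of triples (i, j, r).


Rank table r_w(10×10) implied by the 10 constraints:

  R[1]: 0  0  1  1  1  1  1  1  1  1
  R[2]: 0  0  1  2  2  2  2  2  2  2
  R[3]: 0  1  2  3  3  3  3  3  3  3
  R[4]: 0  1  2  3  3  3  3  3  3  4
  R[5]: 1  2  3  4  4  4  4  4  4  5
  R[6]: 1  2  3  4  4  4  4  4  5  6
  R[7]: 1  2  3  4  4  4  4  5  6  7
  R[8]: 1  2  3  4  4  5  5  6  7  8
  R[9]: 1  2  3  4  4  5  6  7  8  9
  R[10]: 1  2  3  4  5  6  7  8  9  10

giving w = (3, 4, 2, 10, 1, 9, 8, 6, 7, 5) via Δ²R.

ℓ(w)=20; the 6 essential cells (i,j,r):

[(2, 2, 0), (4, 1, 0), (4, 9, 3), (6, 8, 4), (7, 7, 4), (9, 5, 4)]


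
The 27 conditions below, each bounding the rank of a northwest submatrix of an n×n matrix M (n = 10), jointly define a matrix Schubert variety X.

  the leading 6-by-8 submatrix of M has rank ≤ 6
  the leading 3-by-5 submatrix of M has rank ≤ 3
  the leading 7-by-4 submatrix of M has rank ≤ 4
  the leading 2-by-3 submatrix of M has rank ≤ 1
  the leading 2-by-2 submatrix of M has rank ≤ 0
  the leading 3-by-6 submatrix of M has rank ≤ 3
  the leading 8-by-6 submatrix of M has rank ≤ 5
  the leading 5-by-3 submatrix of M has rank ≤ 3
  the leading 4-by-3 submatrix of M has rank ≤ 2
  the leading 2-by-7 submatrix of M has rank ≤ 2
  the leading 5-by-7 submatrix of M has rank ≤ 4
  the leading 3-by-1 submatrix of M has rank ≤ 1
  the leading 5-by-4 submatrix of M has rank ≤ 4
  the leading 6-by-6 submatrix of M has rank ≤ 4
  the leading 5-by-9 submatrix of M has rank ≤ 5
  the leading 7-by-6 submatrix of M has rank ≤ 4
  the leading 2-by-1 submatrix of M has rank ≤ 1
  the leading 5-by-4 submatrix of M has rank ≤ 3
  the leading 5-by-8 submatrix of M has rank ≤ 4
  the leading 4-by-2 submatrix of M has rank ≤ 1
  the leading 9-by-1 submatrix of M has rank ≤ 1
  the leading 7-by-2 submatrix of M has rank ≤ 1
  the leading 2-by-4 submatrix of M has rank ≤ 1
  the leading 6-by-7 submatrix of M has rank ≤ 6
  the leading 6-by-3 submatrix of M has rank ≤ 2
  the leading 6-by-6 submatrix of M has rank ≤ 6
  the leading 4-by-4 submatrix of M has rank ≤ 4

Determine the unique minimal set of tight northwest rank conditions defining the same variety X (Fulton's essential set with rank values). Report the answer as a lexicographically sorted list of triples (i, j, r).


Propagating the 27 rank bounds to every northwest block:

  0 0 1 1 1 1 1 1 1 1
  0 0 1 1 2 2 2 2 2 2
  1 1 2 2 3 3 3 3 3 3
  1 1 2 3 4 4 4 4 4 4
  1 1 2 3 4 4 4 4 5 5
  1 1 2 3 4 4 5 5 6 6
  1 1 2 3 4 4 5 6 7 7
  1 2 3 4 5 5 6 7 8 8
  1 2 3 4 5 6 7 8 9 9
  1 2 3 4 5 6 7 8 9 10

so w = (3, 5, 1, 4, 9, 7, 8, 2, 6, 10).

5 SE-corners of the 14-cell Rothe diagram give Ess(w):

[(2, 2, 0), (2, 4, 1), (5, 8, 4), (7, 2, 1), (7, 6, 4)]


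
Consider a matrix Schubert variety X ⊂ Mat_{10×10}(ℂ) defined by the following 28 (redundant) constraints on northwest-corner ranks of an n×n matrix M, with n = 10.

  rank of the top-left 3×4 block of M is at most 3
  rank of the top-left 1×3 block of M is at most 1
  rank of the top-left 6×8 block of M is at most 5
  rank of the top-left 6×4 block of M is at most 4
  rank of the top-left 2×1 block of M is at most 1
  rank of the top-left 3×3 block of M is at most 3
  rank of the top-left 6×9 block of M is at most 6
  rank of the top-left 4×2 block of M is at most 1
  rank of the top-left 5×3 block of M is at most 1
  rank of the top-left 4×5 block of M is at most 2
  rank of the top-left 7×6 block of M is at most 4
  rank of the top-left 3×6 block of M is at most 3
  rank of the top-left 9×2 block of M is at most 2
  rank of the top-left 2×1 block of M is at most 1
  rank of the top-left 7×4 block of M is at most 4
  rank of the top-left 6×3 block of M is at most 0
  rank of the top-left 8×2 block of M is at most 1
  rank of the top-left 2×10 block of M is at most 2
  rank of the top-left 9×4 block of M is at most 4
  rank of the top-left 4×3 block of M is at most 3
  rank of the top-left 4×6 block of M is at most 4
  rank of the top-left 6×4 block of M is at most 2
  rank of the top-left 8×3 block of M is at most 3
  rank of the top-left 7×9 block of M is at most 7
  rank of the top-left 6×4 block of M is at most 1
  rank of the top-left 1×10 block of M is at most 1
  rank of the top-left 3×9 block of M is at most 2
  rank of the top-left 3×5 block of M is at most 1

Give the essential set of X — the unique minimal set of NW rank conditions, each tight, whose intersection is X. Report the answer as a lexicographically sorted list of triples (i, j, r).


Computing R[i][j] = min implied NW-rank bound (n=10, 28 conditions):

  R[1]: 0 0 0 1 1 1 1 1 1 1
  R[2]: 0 0 0 1 1 2 2 2 2 2
  R[3]: 0 0 0 1 1 2 2 2 2 3
  R[4]: 0 0 0 1 2 3 3 3 3 4
  R[5]: 0 0 0 1 2 3 4 4 4 5
  R[6]: 0 0 0 1 2 3 4 5 5 6
  R[7]: 1 1 1 2 3 4 5 6 6 7
  R[8]: 1 1 2 3 4 5 6 7 7 8
  R[9]: 1 2 3 4 5 6 7 8 8 9
  R[10]: 1 2 3 4 5 6 7 8 9 10

the unique w with this rank table is (4, 6, 10, 5, 7, 8, 1, 3, 2, 9).

Rothe diagram D(w) (24 cells), 4 SE-corners (essential conditions):

[(3, 5, 1), (3, 9, 2), (6, 3, 0), (8, 2, 1)]
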